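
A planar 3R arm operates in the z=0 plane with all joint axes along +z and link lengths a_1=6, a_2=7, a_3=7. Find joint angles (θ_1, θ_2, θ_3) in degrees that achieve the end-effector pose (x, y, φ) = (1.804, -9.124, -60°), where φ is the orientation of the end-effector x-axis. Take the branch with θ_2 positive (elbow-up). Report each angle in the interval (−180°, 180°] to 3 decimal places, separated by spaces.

149.996 150.004 0.001

wrist centre = target − a_3·(cos φ, sin φ) = (-1.6960, -3.0618)
cos θ_2 = (12.2512−6²−7²)/(2·6·7) = -0.8661; θ_2 = 150.0037° (elbow-up)
β = atan2(-3.0618,-1.6960) = -118.9829°; ψ = atan2(3.4996,-0.0624) = 91.0215°
θ_1 = β − ψ = -210.0044°
θ_3 = φ − θ_1 − θ_2 = 0.0008° (wrapped to (-180°,180°])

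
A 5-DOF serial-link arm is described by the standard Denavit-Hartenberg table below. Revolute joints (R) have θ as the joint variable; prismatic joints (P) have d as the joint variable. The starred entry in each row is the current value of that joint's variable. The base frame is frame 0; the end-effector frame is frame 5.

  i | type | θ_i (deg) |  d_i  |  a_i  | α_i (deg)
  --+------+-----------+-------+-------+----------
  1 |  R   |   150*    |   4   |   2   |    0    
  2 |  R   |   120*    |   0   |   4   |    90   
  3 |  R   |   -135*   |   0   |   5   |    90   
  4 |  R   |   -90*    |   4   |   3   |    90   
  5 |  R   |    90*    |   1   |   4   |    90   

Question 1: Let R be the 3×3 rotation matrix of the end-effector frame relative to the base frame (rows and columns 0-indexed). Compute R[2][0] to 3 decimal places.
0.707

End-effector x-axis (col 0 of R) = (0.0000,0.7071,0.7071)
R[2][0] = 0.7071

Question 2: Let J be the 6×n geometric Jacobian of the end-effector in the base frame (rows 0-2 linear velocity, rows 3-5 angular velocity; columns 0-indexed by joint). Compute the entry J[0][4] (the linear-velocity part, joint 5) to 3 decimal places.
axis z_4 = (0.0000,-0.7071,0.7071); lever o_n−o_4 = (0.0000,2.1213,3.5355)
cross product → J_v[:, 4] = (-4.0000,0.0000,0.0000)
J_ω[:, 4] = z_4
entry J[0][4] = -4.0000

-4.000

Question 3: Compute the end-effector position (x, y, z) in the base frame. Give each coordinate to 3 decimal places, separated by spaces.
1.268 5.485 6.828

after link 1: o_1 = (-1.7321, 1.0000, 4.0000)
after link 2: o_2 = (-1.7321, -3.0000, 4.0000)
after link 3: o_3 = (-1.7321, 0.5355, 0.4645)
after link 4: o_4 = (1.2679, 3.3640, 3.2929)
after link 5: o_5 = (1.2679, 5.4853, 6.8284)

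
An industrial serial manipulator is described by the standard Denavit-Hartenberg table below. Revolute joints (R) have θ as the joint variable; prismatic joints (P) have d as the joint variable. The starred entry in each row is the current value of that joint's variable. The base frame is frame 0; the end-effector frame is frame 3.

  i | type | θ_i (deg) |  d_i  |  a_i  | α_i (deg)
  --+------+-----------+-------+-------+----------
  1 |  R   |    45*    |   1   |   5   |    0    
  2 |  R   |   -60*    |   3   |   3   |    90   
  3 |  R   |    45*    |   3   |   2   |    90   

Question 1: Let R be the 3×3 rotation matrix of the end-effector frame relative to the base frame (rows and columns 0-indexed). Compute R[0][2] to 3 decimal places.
0.683

End-effector z-axis (col 2 of R) = (0.6830,-0.1830,-0.7071)
R[0][2] = 0.6830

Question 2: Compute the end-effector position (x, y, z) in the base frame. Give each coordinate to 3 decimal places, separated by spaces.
after link 1: o_1 = (3.5355, 3.5355, 1.0000)
after link 2: o_2 = (6.4333, 2.7591, 4.0000)
after link 3: o_3 = (7.0229, -0.5047, 5.4142)

7.023 -0.505 5.414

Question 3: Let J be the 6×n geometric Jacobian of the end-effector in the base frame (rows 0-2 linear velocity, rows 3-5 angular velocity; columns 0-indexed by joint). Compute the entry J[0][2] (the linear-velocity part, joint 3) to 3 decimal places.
axis z_2 = (-0.2588,-0.9659,0.0000); lever o_n−o_2 = (0.5896,-3.2638,1.4142)
cross product → J_v[:, 2] = (-1.3660,0.3660,1.4142)
J_ω[:, 2] = z_2
entry J[0][2] = -1.3660

-1.366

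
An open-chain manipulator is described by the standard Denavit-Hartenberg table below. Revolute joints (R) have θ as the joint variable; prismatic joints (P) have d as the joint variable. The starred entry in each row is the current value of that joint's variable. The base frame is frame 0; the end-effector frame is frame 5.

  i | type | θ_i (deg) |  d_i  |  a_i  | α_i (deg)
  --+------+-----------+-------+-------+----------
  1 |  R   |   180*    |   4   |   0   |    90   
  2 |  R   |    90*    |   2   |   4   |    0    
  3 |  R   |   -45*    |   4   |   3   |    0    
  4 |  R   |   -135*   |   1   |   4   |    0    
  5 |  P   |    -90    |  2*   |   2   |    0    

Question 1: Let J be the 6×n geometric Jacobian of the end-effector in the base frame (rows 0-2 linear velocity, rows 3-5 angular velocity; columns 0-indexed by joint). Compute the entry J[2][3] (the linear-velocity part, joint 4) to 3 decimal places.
axis z_3 = (0.0000,1.0000,0.0000); lever o_n−o_3 = (2.0000,3.0000,-4.0000)
cross product → J_v[:, 3] = (-4.0000,0.0000,-2.0000)
J_ω[:, 3] = z_3
entry J[2][3] = -2.0000

-2.000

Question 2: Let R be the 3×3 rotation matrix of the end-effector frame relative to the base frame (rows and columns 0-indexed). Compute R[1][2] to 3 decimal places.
End-effector z-axis (col 2 of R) = (0.0000,1.0000,0.0000)
R[1][2] = 1.0000

1.000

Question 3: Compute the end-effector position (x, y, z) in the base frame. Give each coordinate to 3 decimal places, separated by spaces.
after link 1: o_1 = (0.0000, 0.0000, 4.0000)
after link 2: o_2 = (-0.0000, 2.0000, 8.0000)
after link 3: o_3 = (-2.1213, 6.0000, 10.1213)
after link 4: o_4 = (-2.1213, 7.0000, 6.1213)
after link 5: o_5 = (-0.1213, 9.0000, 6.1213)

-0.121 9.000 6.121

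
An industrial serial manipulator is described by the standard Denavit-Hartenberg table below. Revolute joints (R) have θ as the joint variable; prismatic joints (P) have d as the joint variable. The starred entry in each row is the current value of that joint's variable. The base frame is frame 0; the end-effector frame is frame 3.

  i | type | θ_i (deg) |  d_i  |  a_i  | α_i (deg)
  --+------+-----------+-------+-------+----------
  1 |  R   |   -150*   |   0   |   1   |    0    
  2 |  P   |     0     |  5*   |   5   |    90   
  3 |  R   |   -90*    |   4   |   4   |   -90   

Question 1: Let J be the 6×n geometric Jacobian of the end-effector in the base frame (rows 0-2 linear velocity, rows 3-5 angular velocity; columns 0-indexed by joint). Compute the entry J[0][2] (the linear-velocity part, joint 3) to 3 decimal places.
-3.464

axis z_2 = (-0.5000,0.8660,0.0000); lever o_n−o_2 = (-2.0000,3.4641,-4.0000)
cross product → J_v[:, 2] = (-3.4641,-2.0000,0.0000)
J_ω[:, 2] = z_2
entry J[0][2] = -3.4641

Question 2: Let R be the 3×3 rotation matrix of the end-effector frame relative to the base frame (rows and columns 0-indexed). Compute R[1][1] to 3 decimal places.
End-effector y-axis (col 1 of R) = (0.5000,-0.8660,-0.0000)
R[1][1] = -0.8660

-0.866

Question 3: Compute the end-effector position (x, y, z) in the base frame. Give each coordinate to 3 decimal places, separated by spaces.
after link 1: o_1 = (-0.8660, -0.5000, 0.0000)
after link 2: o_2 = (-5.1962, -3.0000, 5.0000)
after link 3: o_3 = (-7.1962, 0.4641, 1.0000)

-7.196 0.464 1.000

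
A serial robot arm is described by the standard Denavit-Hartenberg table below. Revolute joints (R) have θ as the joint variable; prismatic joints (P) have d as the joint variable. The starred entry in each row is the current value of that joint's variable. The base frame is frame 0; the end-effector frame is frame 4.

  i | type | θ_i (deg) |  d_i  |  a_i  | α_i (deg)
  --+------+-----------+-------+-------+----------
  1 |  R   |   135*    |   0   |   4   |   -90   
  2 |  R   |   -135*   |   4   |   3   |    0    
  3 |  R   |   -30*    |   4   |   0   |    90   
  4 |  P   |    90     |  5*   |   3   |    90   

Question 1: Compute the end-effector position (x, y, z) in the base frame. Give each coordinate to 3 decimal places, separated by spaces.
-8.192 -7.365 -2.708

after link 1: o_1 = (-2.8284, 2.8284, 0.0000)
after link 2: o_2 = (-4.1569, -1.5000, 2.1213)
after link 3: o_3 = (-6.9853, -4.3284, 2.1213)
after link 4: o_4 = (-8.1915, -7.3648, -2.7083)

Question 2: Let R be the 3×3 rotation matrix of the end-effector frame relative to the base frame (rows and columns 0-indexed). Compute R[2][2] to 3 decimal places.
0.259

End-effector z-axis (col 2 of R) = (0.6830,-0.6830,0.2588)
R[2][2] = 0.2588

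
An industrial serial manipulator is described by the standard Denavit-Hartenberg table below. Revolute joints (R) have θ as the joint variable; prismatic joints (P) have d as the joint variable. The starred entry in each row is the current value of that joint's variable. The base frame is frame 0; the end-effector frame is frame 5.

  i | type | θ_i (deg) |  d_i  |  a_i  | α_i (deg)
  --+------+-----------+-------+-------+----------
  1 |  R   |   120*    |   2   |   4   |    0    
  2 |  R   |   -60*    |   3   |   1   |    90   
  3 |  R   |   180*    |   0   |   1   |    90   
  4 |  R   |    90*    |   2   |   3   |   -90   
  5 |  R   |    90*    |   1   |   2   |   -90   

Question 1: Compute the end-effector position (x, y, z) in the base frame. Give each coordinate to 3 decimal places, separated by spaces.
after link 1: o_1 = (-2.0000, 3.4641, 2.0000)
after link 2: o_2 = (-1.5000, 4.3301, 5.0000)
after link 3: o_3 = (-2.0000, 3.4641, 5.0000)
after link 4: o_4 = (0.5981, 1.9641, 7.0000)
after link 5: o_5 = (1.0981, 2.8301, 5.0000)

1.098 2.830 5.000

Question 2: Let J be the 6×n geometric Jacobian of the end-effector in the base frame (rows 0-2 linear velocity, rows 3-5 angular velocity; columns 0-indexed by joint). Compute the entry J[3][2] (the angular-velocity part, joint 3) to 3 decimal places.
axis z_2 = (0.8660,-0.5000,0.0000); lever o_n−o_2 = (2.5981,-1.5000,0.0000)
cross product → J_v[:, 2] = (0.0000,0.0000,0.0000)
J_ω[:, 2] = z_2
entry J[3][2] = 0.8660

0.866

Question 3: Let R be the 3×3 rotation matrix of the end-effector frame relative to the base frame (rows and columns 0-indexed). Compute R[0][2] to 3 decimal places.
-0.866

End-effector z-axis (col 2 of R) = (-0.8660,0.5000,-0.0000)
R[0][2] = -0.8660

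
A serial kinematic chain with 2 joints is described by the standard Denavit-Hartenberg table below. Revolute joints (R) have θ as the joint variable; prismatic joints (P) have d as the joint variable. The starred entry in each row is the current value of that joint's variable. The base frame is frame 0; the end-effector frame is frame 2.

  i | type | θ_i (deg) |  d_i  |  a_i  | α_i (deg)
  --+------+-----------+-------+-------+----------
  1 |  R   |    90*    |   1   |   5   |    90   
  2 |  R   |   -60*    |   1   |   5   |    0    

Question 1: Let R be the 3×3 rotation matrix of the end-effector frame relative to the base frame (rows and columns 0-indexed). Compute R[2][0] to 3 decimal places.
End-effector x-axis (col 0 of R) = (0.0000,0.5000,-0.8660)
R[2][0] = -0.8660

-0.866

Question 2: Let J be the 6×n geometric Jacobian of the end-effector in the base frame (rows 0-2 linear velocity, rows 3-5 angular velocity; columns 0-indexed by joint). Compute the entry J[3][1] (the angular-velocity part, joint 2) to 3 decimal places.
axis z_1 = (1.0000,-0.0000,0.0000); lever o_n−o_1 = (1.0000,2.5000,-4.3301)
cross product → J_v[:, 1] = (0.0000,4.3301,2.5000)
J_ω[:, 1] = z_1
entry J[3][1] = 1.0000

1.000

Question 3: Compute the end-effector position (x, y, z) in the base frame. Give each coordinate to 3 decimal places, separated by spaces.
1.000 7.500 -3.330

after link 1: o_1 = (0.0000, 5.0000, 1.0000)
after link 2: o_2 = (1.0000, 7.5000, -3.3301)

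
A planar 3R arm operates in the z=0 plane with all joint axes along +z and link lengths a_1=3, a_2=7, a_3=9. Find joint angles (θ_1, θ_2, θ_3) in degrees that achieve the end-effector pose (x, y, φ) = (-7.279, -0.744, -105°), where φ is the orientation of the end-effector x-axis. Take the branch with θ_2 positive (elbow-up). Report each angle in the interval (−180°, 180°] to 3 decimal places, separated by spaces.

wrist centre = target − a_3·(cos φ, sin φ) = (-4.9496, 7.9493)
cos θ_2 = (87.6907−3²−7²)/(2·3·7) = 0.7069; θ_2 = 45.0150° (elbow-up)
β = atan2(7.9493,-4.9496) = 121.9083°; ψ = atan2(4.9510,7.9485) = 31.9185°
θ_1 = β − ψ = 89.9898°
θ_3 = φ − θ_1 − θ_2 = 119.9952° (wrapped to (-180°,180°])

89.990 45.015 119.995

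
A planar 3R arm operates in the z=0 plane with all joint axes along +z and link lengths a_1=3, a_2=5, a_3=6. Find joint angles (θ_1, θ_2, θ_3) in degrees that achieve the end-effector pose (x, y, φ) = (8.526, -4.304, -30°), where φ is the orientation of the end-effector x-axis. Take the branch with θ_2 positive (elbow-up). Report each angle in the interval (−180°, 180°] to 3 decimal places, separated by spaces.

wrist centre = target − a_3·(cos φ, sin φ) = (3.3298, -1.3040)
cos θ_2 = (12.7883−3²−5²)/(2·3·5) = -0.7071; θ_2 = 134.9959° (elbow-up)
β = atan2(-1.3040,3.3298) = -21.3858°; ψ = atan2(3.5358,-0.5353) = 98.6087°
θ_1 = β − ψ = -119.9944°
θ_3 = φ − θ_1 − θ_2 = -45.0015° (wrapped to (-180°,180°])

-119.994 134.996 -45.002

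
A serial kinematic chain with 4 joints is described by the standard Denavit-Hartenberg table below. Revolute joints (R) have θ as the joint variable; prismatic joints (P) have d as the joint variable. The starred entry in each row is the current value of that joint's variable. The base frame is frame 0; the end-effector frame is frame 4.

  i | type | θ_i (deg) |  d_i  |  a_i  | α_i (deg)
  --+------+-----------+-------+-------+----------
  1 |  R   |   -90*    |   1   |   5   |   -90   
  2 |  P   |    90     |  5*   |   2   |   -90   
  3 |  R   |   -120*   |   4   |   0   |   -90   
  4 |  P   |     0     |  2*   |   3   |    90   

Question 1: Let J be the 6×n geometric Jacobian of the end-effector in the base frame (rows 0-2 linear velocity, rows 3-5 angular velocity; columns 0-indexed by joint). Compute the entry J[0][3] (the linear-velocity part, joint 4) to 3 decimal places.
prismatic axis z_3 = (0.5000,0.0000,-0.8660)
J_v[:, 3] = z_3; J_ω[:, 3] = (0,0,0)
entry J[0][3] = 0.5000

0.500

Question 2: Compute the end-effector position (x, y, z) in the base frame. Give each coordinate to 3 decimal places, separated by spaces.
8.598 -1.000 -1.232

after link 1: o_1 = (0.0000, -5.0000, 1.0000)
after link 2: o_2 = (5.0000, -5.0000, -1.0000)
after link 3: o_3 = (5.0000, -1.0000, -1.0000)
after link 4: o_4 = (8.5981, -1.0000, -1.2321)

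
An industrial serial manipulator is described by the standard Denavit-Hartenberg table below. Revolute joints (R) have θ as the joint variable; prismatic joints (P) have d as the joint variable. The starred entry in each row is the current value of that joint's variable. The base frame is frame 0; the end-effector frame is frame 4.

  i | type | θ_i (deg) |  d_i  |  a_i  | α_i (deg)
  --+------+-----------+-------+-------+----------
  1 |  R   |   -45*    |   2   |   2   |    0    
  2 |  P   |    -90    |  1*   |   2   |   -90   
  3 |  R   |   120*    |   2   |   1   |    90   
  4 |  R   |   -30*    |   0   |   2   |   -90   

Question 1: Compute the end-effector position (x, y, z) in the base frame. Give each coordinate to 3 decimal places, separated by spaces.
1.673 -2.570 0.634

after link 1: o_1 = (1.4142, -1.4142, 2.0000)
after link 2: o_2 = (0.0000, -2.8284, 3.0000)
after link 3: o_3 = (1.7678, -3.8891, 2.1340)
after link 4: o_4 = (1.6730, -2.5696, 0.6340)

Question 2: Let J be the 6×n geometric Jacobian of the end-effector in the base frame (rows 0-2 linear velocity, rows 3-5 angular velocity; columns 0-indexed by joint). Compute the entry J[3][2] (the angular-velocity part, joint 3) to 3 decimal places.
0.707

axis z_2 = (0.7071,-0.7071,0.0000); lever o_n−o_2 = (1.6730,0.2588,-2.3660)
cross product → J_v[:, 2] = (1.6730,1.6730,1.3660)
J_ω[:, 2] = z_2
entry J[3][2] = 0.7071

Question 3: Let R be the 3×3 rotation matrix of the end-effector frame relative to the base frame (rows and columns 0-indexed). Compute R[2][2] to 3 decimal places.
End-effector z-axis (col 2 of R) = (0.7891,-0.4356,-0.4330)
R[2][2] = -0.4330

-0.433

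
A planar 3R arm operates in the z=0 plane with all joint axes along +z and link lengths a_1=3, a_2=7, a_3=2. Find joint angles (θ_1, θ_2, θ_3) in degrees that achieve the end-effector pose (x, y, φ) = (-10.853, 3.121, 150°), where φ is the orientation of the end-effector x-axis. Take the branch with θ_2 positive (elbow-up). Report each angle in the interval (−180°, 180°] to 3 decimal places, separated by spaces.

134.990 45.016 -30.006

wrist centre = target − a_3·(cos φ, sin φ) = (-9.1209, 2.1210)
cos θ_2 = (87.6904−3²−7²)/(2·3·7) = 0.7069; θ_2 = 45.0157° (elbow-up)
β = atan2(2.1210,-9.1209) = 166.9090°; ψ = atan2(4.9511,7.9484) = 31.9190°
θ_1 = β − ψ = 134.9900°
θ_3 = φ − θ_1 − θ_2 = -30.0057° (wrapped to (-180°,180°])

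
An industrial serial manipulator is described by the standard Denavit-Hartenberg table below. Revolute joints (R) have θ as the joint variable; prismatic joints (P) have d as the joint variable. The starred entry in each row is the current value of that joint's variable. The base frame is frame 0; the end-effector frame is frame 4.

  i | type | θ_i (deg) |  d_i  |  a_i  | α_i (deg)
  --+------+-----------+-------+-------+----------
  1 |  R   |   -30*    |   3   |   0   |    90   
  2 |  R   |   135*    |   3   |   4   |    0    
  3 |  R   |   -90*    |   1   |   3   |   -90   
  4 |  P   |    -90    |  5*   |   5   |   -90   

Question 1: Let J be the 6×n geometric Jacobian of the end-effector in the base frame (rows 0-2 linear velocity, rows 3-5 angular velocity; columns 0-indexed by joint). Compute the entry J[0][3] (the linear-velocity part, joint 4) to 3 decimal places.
-0.612

prismatic axis z_3 = (-0.6124,0.3536,0.7071)
J_v[:, 3] = z_3; J_ω[:, 3] = (0,0,0)
entry J[0][3] = -0.6124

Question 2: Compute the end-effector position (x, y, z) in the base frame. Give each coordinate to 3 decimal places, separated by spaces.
after link 1: o_1 = (0.0000, 0.0000, 3.0000)
after link 2: o_2 = (-3.9495, -1.1839, 5.8284)
after link 3: o_3 = (-2.6124, -3.1105, 7.9497)
after link 4: o_4 = (-8.1742, -5.6729, 11.4853)

-8.174 -5.673 11.485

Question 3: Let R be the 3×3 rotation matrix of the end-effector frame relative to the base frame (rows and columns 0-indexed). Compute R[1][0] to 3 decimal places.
-0.866

End-effector x-axis (col 0 of R) = (-0.5000,-0.8660,0.0000)
R[1][0] = -0.8660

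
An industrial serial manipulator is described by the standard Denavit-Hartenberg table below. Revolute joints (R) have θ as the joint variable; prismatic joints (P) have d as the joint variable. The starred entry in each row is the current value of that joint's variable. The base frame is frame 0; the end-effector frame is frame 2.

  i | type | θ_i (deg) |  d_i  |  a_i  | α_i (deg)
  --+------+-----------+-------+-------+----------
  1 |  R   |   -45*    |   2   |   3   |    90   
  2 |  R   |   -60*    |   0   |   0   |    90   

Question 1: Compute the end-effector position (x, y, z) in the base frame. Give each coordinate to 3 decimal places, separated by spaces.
2.121 -2.121 2.000

after link 1: o_1 = (2.1213, -2.1213, 2.0000)
after link 2: o_2 = (2.1213, -2.1213, 2.0000)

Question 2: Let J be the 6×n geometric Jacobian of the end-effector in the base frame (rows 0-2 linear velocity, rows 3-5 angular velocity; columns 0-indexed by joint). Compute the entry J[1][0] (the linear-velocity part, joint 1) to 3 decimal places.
2.121

axis z_0 = ẑ; lever o_n−o_0 = (2.1213,-2.1213,2.0000)
cross product → J_v[:, 0] = (2.1213,2.1213,-0.0000)
J_ω[:, 0] = z_0
entry J[1][0] = 2.1213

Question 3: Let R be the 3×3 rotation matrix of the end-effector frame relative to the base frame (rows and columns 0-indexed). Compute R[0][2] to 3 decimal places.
End-effector z-axis (col 2 of R) = (-0.6124,0.6124,-0.5000)
R[0][2] = -0.6124

-0.612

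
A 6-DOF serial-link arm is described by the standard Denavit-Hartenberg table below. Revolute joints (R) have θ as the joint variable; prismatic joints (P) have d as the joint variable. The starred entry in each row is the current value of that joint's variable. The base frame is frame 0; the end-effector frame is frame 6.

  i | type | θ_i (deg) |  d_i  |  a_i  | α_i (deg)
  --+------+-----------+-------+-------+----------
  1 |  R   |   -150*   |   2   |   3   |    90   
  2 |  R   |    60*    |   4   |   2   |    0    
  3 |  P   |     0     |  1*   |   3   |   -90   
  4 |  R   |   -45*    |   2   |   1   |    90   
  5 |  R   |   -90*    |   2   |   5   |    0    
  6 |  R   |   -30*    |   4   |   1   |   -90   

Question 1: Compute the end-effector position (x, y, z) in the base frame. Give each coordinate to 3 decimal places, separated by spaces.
after link 1: o_1 = (-2.5981, -1.5000, 2.0000)
after link 2: o_2 = (-5.4641, 1.4641, 3.7321)
after link 3: o_3 = (-7.2631, 1.5801, 6.3301)
after link 4: o_4 = (-6.4229, 2.8817, 7.9425)
after link 5: o_5 = (-10.2676, 2.2950, 4.2178)
after link 6: o_6 = (-10.7767, 4.8588, 1.0291)

-10.777 4.859 1.029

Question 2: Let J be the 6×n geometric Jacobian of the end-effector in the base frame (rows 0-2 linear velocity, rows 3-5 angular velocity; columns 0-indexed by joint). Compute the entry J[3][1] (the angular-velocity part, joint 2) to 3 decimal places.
-0.500

axis z_1 = (-0.5000,0.8660,0.0000); lever o_n−o_1 = (-8.1787,6.3588,-0.9709)
cross product → J_v[:, 1] = (-0.8409,-0.4855,3.9035)
J_ω[:, 1] = z_1
entry J[3][1] = -0.5000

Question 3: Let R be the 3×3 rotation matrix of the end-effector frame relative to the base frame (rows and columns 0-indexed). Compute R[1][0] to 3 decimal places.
-0.593

End-effector x-axis (col 0 of R) = (-0.3196,-0.5928,-0.7392)
R[1][0] = -0.5928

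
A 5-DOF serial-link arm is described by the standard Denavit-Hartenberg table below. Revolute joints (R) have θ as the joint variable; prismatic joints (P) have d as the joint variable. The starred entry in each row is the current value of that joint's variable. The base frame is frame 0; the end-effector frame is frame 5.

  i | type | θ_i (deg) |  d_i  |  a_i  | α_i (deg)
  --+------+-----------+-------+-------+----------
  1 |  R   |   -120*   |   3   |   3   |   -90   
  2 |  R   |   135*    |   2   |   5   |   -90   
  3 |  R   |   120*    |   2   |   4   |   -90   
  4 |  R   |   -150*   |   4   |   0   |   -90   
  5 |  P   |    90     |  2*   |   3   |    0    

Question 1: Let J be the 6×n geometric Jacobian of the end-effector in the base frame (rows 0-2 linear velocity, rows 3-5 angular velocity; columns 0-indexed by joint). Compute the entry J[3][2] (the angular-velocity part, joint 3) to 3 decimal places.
0.354

axis z_2 = (0.3536,0.6124,0.7071); lever o_n−o_2 = (-3.1876,2.1392,5.0191)
cross product → J_v[:, 2] = (1.5609,-4.0285,2.7083)
J_ω[:, 2] = z_2
entry J[3][2] = 0.3536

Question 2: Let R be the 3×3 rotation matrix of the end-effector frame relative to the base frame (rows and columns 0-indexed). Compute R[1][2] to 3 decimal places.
End-effector z-axis (col 2 of R) = (-0.1572,0.5937,0.7891)
R[1][2] = 0.5937

0.594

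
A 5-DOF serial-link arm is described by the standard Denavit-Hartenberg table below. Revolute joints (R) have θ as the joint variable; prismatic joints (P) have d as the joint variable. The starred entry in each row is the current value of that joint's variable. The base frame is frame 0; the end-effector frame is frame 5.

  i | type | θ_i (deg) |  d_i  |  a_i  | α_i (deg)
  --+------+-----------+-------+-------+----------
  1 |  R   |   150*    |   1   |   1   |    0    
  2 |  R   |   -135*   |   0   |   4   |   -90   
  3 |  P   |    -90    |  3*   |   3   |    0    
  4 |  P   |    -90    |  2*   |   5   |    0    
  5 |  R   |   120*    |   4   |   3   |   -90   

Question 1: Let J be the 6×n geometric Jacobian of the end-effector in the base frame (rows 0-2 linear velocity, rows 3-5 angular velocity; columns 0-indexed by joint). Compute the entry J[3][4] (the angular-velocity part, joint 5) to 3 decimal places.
-0.259

axis z_4 = (-0.2588,0.9659,0.0000); lever o_n−o_4 = (0.4136,4.2519,2.5981)
cross product → J_v[:, 4] = (2.5095,0.6724,-1.5000)
J_ω[:, 4] = z_4
entry J[3][4] = -0.2588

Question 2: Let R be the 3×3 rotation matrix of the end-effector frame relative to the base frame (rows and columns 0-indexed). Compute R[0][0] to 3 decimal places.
0.483

End-effector x-axis (col 0 of R) = (0.4830,0.1294,0.8660)
R[0][0] = 0.4830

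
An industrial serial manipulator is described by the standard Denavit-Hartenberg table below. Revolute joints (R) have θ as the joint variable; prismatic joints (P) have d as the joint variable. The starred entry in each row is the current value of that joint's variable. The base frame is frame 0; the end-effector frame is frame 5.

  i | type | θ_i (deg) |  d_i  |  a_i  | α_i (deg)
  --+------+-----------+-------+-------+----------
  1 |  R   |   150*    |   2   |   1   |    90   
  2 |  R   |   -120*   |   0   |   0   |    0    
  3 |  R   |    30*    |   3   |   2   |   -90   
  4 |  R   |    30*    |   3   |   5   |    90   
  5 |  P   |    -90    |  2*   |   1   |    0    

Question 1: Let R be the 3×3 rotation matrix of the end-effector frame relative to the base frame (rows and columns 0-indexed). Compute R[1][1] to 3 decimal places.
-0.433

End-effector y-axis (col 1 of R) = (-0.2500,-0.4330,-0.8660)
R[1][1] = -0.4330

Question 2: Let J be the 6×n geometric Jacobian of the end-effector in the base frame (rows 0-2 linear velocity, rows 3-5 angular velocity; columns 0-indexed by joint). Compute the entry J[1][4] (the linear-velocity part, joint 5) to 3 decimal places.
prismatic axis z_4 = (0.4330,0.7500,-0.5000)
J_v[:, 4] = z_4; J_ω[:, 4] = (0,0,0)
entry J[1][4] = 0.7500

0.750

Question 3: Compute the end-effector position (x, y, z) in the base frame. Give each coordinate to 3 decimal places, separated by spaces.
-1.482 3.433 -5.330

after link 1: o_1 = (-0.8660, 0.5000, 2.0000)
after link 2: o_2 = (-0.8660, 0.5000, 2.0000)
after link 3: o_3 = (0.6340, 3.0981, 0.0000)
after link 4: o_4 = (-3.2141, 2.4330, -4.3301)
after link 5: o_5 = (-1.4821, 3.4330, -5.3301)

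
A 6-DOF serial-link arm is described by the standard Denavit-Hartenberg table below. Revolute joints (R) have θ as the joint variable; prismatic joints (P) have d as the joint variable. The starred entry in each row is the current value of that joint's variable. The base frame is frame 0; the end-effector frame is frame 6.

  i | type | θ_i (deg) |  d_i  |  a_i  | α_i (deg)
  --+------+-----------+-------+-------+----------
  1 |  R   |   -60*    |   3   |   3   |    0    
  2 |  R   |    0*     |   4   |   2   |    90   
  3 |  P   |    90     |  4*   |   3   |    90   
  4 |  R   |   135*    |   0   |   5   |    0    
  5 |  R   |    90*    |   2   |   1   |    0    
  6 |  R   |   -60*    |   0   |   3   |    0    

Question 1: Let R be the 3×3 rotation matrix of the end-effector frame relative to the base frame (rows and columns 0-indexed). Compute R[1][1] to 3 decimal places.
0.483

End-effector y-axis (col 1 of R) = (0.8365,0.4830,-0.2588)
R[1][1] = 0.4830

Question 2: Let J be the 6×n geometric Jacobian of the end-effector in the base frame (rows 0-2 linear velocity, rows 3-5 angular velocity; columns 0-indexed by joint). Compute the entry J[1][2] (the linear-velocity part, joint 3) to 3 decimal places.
-0.500

prismatic axis z_2 = (-0.8660,-0.5000,0.0000)
J_v[:, 2] = z_2; J_ω[:, 2] = (0,0,0)
entry J[1][2] = -0.5000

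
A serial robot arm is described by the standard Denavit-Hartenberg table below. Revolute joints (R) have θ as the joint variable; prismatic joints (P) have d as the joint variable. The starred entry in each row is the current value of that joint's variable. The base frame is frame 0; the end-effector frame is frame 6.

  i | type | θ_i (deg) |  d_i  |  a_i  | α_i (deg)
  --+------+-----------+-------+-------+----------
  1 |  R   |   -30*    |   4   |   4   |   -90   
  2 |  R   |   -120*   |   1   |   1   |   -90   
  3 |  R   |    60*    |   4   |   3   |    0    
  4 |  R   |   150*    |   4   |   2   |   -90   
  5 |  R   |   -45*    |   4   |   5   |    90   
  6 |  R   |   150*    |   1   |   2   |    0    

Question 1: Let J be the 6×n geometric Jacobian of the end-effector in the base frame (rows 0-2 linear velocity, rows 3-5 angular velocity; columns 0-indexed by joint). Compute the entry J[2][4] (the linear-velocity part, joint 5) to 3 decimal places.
-3.065

axis z_4 = (0.2165,0.8750,0.4330); lever o_n−o_4 = (4.3483,3.4154,2.4712)
cross product → J_v[:, 4] = (0.6834,1.3478,-3.0653)
J_ω[:, 4] = z_4
entry J[2][4] = -3.0653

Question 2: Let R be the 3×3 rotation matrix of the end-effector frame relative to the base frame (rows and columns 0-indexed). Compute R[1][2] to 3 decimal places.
-0.459

End-effector z-axis (col 2 of R) = (0.0884,-0.4593,0.8839)
R[1][2] = -0.4593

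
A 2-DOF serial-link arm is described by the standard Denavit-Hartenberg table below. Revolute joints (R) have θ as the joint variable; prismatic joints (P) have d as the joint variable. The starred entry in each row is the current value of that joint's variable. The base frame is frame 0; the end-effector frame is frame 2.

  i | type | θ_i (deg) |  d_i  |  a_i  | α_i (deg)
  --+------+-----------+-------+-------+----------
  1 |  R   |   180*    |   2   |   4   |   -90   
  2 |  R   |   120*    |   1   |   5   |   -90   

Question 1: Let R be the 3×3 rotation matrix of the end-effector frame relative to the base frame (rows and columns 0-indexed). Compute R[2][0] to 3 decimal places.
-0.866

End-effector x-axis (col 0 of R) = (0.5000,-0.0000,-0.8660)
R[2][0] = -0.8660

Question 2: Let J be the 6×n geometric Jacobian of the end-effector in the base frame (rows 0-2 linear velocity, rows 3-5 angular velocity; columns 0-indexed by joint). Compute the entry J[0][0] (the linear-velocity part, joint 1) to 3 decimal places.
1.000

axis z_0 = ẑ; lever o_n−o_0 = (-1.5000,-1.0000,-2.3301)
cross product → J_v[:, 0] = (1.0000,-1.5000,0.0000)
J_ω[:, 0] = z_0
entry J[0][0] = 1.0000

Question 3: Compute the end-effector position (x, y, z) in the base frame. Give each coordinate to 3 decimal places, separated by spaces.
after link 1: o_1 = (-4.0000, 0.0000, 2.0000)
after link 2: o_2 = (-1.5000, -1.0000, -2.3301)

-1.500 -1.000 -2.330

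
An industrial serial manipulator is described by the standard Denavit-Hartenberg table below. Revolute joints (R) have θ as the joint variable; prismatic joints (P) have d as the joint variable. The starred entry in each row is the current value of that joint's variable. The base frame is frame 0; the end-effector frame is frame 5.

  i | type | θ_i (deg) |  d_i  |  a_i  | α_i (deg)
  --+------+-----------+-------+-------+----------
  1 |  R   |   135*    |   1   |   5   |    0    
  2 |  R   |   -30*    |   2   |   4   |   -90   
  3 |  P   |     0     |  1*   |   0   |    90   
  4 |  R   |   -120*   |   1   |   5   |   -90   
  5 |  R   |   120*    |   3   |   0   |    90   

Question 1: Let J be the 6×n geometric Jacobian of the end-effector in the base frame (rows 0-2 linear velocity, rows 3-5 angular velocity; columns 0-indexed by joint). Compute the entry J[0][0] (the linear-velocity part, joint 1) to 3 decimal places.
-8.744

axis z_0 = ẑ; lever o_n−o_0 = (0.0694,8.7441,4.0000)
cross product → J_v[:, 0] = (-8.7441,0.0694,0.0000)
J_ω[:, 0] = z_0
entry J[0][0] = -8.7441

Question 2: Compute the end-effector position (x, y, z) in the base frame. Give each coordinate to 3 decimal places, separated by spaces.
0.069 8.744 4.000

after link 1: o_1 = (-3.5355, 3.5355, 1.0000)
after link 2: o_2 = (-4.5708, 7.3992, 3.0000)
after link 3: o_3 = (-5.5367, 7.1404, 3.0000)
after link 4: o_4 = (-0.7071, 5.8463, 4.0000)
after link 5: o_5 = (0.0694, 8.7441, 4.0000)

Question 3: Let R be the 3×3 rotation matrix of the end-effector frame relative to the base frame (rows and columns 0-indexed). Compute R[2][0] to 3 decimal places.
-0.866

End-effector x-axis (col 0 of R) = (-0.4830,0.1294,-0.8660)
R[2][0] = -0.8660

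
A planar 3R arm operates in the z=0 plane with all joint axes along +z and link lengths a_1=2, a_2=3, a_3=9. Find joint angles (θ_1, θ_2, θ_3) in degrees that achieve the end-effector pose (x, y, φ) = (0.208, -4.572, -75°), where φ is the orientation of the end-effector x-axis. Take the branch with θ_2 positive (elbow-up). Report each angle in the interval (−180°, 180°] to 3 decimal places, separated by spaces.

wrist centre = target − a_3·(cos φ, sin φ) = (-2.1214, 4.1213)
cos θ_2 = (21.4856−2²−3²)/(2·2·3) = 0.7071; θ_2 = 44.9979° (elbow-up)
β = atan2(4.1213,-2.1214) = 117.2362°; ψ = atan2(2.1212,4.1214) = 27.2344°
θ_1 = β − ψ = 90.0018°
θ_3 = φ − θ_1 − θ_2 = 150.0003° (wrapped to (-180°,180°])

90.002 44.998 150.000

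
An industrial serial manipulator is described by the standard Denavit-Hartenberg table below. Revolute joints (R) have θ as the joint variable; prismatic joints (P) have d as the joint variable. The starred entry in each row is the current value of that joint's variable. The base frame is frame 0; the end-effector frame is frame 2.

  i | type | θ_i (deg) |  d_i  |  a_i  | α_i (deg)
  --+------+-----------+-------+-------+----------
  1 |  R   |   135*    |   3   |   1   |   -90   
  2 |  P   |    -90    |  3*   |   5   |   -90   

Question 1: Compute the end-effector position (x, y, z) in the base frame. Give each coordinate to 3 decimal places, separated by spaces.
after link 1: o_1 = (-0.7071, 0.7071, 3.0000)
after link 2: o_2 = (-2.8284, -1.4142, 8.0000)

-2.828 -1.414 8.000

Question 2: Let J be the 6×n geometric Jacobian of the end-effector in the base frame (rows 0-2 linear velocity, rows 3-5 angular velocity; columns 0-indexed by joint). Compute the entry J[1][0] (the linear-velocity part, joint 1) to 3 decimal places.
-2.828

axis z_0 = ẑ; lever o_n−o_0 = (-2.8284,-1.4142,8.0000)
cross product → J_v[:, 0] = (1.4142,-2.8284,0.0000)
J_ω[:, 0] = z_0
entry J[1][0] = -2.8284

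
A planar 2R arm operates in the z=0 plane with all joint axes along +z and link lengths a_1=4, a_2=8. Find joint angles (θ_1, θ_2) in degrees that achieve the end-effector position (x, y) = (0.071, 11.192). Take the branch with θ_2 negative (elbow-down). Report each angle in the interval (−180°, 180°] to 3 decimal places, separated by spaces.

119.988 -44.986

cos θ_2 = (125.2659−4²−8²)/(2·4·8) = 0.7073; θ_2 = -44.9860° (elbow-down)
β = atan2(11.1920,0.0710) = 89.6365°; ψ = atan2(-5.6555,9.6582) = -30.3515°
θ_1 = β − ψ = 119.9880°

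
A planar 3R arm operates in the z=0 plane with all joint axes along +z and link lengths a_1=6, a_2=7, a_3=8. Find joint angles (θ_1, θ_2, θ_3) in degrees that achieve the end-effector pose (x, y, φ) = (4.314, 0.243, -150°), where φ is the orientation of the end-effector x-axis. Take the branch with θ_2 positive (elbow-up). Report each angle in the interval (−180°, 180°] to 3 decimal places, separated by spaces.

wrist centre = target − a_3·(cos φ, sin φ) = (11.2422, 4.2430)
cos θ_2 = (144.3902−6²−7²)/(2·6·7) = 0.7070; θ_2 = 45.0065° (elbow-up)
β = atan2(4.2430,11.2422) = 20.6774°; ψ = atan2(4.9503,10.9492) = 24.3285°
θ_1 = β − ψ = -3.6512°
θ_3 = φ − θ_1 − θ_2 = 168.6446° (wrapped to (-180°,180°])

-3.651 45.007 168.645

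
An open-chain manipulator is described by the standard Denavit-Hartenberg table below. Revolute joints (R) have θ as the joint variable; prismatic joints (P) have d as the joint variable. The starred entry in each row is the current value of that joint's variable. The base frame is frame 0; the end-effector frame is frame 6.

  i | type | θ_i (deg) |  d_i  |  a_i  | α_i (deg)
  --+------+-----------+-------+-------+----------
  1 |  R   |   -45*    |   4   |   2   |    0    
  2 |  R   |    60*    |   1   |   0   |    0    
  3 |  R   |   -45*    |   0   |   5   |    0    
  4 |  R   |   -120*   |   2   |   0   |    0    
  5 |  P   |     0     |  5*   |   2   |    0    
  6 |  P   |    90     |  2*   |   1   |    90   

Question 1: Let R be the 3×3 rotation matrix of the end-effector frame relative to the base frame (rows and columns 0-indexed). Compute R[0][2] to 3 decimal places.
-0.866

End-effector z-axis (col 2 of R) = (-0.8660,-0.5000,0.0000)
R[0][2] = -0.8660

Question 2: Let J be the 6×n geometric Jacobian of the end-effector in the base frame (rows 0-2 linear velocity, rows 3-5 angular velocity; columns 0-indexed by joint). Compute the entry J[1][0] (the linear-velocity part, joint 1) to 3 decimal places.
axis z_0 = ẑ; lever o_n−o_0 = (4.5123,-5.7802,14.0000)
cross product → J_v[:, 0] = (5.7802,4.5123,-0.0000)
J_ω[:, 0] = z_0
entry J[1][0] = 4.5123

4.512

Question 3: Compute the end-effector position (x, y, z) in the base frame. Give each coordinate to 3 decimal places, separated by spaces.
after link 1: o_1 = (1.4142, -1.4142, 4.0000)
after link 2: o_2 = (1.4142, -1.4142, 5.0000)
after link 3: o_3 = (5.7443, -3.9142, 5.0000)
after link 4: o_4 = (5.7443, -3.9142, 7.0000)
after link 5: o_5 = (4.0123, -4.9142, 12.0000)
after link 6: o_6 = (4.5123, -5.7802, 14.0000)

4.512 -5.780 14.000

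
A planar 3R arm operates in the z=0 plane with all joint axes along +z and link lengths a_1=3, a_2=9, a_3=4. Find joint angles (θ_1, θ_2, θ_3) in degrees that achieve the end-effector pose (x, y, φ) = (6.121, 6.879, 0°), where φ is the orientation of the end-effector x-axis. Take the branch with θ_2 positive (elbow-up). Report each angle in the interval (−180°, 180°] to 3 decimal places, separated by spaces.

-44.991 134.995 -90.004

wrist centre = target − a_3·(cos φ, sin φ) = (2.1210, 6.8790)
cos θ_2 = (51.8193−3²−9²)/(2·3·9) = -0.7071; θ_2 = 134.9954° (elbow-up)
β = atan2(6.8790,2.1210) = 72.8639°; ψ = atan2(6.3645,-3.3635) = 117.8553°
θ_1 = β − ψ = -44.9913°
θ_3 = φ − θ_1 − θ_2 = -90.0041° (wrapped to (-180°,180°])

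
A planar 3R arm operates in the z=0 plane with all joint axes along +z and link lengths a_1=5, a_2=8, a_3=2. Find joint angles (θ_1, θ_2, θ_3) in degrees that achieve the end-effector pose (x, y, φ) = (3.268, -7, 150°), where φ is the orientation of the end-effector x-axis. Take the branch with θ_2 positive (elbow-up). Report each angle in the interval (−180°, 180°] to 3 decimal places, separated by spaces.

wrist centre = target − a_3·(cos φ, sin φ) = (5.0001, -8.0000)
cos θ_2 = (89.0005−5²−8²)/(2·5·8) = 0.0000; θ_2 = 89.9996° (elbow-up)
β = atan2(-8.0000,5.0001) = -57.9944°; ψ = atan2(8.0000,5.0001) = 57.9944°
θ_1 = β − ψ = -115.9887°
θ_3 = φ − θ_1 − θ_2 = 175.9891° (wrapped to (-180°,180°])

-115.989 90.000 175.989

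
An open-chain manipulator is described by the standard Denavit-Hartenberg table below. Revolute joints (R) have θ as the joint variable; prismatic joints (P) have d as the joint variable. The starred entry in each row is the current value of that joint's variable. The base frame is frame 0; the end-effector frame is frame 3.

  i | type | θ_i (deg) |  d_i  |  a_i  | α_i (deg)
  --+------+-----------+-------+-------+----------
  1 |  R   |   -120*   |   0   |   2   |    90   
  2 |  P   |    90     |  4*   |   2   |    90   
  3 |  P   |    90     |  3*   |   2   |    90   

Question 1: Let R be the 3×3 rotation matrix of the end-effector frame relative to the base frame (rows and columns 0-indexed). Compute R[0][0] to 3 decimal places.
-0.866

End-effector x-axis (col 0 of R) = (-0.8660,0.5000,0.0000)
R[0][0] = -0.8660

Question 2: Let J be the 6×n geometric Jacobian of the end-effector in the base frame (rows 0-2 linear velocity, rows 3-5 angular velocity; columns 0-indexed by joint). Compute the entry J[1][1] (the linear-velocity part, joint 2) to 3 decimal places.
prismatic axis z_1 = (-0.8660,0.5000,0.0000)
J_v[:, 1] = z_1; J_ω[:, 1] = (0,0,0)
entry J[1][1] = 0.5000

0.500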